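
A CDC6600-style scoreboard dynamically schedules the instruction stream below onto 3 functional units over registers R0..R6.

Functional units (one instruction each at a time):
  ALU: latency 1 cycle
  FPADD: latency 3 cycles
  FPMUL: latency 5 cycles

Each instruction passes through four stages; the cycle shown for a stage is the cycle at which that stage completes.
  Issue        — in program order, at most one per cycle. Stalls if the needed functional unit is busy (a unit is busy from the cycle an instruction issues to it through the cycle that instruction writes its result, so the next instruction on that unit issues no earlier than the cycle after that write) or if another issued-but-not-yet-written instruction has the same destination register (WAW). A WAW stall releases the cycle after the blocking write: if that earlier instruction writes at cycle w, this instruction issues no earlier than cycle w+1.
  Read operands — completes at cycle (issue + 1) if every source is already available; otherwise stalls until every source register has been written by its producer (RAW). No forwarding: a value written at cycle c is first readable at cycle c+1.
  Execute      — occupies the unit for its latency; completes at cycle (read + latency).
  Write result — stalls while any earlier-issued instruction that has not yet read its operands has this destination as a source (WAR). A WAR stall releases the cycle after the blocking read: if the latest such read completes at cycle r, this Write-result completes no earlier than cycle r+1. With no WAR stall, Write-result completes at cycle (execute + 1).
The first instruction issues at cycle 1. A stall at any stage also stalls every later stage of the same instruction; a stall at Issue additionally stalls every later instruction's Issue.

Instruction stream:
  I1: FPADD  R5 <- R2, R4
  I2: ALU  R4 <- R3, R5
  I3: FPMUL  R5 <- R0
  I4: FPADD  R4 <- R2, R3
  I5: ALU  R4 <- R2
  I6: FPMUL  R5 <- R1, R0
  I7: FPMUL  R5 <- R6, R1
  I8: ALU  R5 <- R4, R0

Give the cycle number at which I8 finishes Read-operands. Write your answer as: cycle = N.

cycle = 34

[I1] 1/2/5/6
[I2] 2/7/8/9  (RAW R5: wait I1 write@6)
[I3] 7/8/13/14  (WAW R5: wait I1 write@6)
[I4] 10/11/14/15  (WAW R4: wait I2 write@9)
[I5] 16/17/18/19  (WAW R4: wait I4 write@15)
[I6] 17/18/23/24
[I7] 25/26/31/32  (struct: FPMUL busy until I6 writes@24)
[I8] 33/34/35/36  (WAW R5: wait I7 write@32)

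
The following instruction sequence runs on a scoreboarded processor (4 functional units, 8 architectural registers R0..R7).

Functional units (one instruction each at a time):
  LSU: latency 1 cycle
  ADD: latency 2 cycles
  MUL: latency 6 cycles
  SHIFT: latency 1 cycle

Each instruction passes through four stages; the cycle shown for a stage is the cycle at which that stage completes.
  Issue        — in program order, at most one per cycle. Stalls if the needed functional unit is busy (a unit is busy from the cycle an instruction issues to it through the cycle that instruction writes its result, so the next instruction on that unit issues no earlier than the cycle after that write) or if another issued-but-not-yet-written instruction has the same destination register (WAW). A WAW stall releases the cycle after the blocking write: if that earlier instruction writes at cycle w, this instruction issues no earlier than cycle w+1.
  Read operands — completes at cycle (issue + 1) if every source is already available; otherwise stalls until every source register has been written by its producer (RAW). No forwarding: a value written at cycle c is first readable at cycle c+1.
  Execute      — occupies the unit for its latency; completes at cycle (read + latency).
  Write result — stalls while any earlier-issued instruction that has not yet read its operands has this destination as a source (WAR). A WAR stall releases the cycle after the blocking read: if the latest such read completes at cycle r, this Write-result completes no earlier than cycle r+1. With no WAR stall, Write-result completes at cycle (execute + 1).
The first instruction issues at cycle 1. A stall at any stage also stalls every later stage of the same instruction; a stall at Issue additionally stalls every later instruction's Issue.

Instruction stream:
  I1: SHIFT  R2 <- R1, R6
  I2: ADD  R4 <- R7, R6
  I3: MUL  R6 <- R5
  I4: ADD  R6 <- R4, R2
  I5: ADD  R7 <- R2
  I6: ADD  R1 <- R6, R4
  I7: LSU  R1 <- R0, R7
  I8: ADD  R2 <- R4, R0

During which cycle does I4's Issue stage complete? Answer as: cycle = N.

cycle = 12

I1: IS=1 RO=2 EX=3 WR=4
I2: IS=2 RO=3 EX=5 WR=6
I3: IS=3 RO=4 EX=10 WR=11
I4: IS=12 RO=13 EX=15 WR=16  [WAW R6: wait I3 write@11]
I5: IS=17 RO=18 EX=20 WR=21  [struct: ADD busy until I4 writes@16]
I6: IS=22 RO=23 EX=25 WR=26  [struct: ADD busy until I5 writes@21]
I7: IS=27 RO=28 EX=29 WR=30  [WAW R1: wait I6 write@26]
I8: IS=28 RO=29 EX=31 WR=32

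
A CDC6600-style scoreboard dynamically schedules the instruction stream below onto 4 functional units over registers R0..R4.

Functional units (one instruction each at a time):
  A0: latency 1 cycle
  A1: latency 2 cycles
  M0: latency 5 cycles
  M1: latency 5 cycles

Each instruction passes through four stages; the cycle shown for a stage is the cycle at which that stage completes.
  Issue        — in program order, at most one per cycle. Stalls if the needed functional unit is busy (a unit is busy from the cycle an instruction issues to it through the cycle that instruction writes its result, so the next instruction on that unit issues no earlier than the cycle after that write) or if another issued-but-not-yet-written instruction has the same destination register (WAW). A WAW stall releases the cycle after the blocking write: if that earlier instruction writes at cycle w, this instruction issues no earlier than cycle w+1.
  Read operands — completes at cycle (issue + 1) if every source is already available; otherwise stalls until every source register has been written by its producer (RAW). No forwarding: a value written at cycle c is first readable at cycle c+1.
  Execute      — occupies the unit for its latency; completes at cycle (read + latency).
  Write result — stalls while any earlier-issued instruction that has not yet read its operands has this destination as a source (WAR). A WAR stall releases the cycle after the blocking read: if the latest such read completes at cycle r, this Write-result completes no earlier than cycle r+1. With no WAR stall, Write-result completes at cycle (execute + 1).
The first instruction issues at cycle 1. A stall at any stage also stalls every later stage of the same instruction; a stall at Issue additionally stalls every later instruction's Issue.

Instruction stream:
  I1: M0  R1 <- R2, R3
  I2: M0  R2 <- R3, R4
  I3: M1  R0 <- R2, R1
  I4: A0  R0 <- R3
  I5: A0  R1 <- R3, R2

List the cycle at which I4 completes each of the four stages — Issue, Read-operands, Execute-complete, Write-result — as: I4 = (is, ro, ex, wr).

[I1] 1/2/7/8
[I2] 9/10/15/16  (struct: M0 busy until I1 writes@8)
[I3] 10/17/22/23  (RAW R2: wait I2 write@16)
[I4] 24/25/26/27  (WAW R0: wait I3 write@23)
[I5] 28/29/30/31  (struct: A0 busy until I4 writes@27)

I4 = (24, 25, 26, 27)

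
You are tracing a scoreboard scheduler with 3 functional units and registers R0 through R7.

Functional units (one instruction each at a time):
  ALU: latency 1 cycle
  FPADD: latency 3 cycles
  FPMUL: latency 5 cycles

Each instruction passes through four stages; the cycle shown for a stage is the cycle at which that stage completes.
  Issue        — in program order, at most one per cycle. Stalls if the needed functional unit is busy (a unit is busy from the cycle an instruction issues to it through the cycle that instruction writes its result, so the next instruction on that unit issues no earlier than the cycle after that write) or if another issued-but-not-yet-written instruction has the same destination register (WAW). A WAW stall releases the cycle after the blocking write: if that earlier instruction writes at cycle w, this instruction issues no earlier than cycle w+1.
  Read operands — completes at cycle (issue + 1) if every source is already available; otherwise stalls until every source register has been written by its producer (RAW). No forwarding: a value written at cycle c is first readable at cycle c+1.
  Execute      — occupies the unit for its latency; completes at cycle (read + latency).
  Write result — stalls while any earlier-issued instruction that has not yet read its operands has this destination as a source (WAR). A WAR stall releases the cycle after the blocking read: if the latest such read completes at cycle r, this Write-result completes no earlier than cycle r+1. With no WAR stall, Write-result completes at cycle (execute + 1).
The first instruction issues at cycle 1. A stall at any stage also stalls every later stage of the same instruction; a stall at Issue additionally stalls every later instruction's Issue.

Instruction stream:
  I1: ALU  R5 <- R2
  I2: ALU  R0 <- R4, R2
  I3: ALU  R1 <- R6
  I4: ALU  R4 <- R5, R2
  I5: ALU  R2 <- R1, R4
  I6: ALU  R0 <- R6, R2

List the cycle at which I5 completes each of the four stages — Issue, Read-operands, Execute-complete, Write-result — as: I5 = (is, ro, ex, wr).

  I1 | 1 | 2 | 3 | 4
  I2 | 5 | 6 | 7 | 8   struct: ALU busy until I1 writes@4
  I3 | 9 | 10 | 11 | 12   struct: ALU busy until I2 writes@8
  I4 | 13 | 14 | 15 | 16   struct: ALU busy until I3 writes@12
  I5 | 17 | 18 | 19 | 20   struct: ALU busy until I4 writes@16
  I6 | 21 | 22 | 23 | 24   struct: ALU busy until I5 writes@20

I5 = (17, 18, 19, 20)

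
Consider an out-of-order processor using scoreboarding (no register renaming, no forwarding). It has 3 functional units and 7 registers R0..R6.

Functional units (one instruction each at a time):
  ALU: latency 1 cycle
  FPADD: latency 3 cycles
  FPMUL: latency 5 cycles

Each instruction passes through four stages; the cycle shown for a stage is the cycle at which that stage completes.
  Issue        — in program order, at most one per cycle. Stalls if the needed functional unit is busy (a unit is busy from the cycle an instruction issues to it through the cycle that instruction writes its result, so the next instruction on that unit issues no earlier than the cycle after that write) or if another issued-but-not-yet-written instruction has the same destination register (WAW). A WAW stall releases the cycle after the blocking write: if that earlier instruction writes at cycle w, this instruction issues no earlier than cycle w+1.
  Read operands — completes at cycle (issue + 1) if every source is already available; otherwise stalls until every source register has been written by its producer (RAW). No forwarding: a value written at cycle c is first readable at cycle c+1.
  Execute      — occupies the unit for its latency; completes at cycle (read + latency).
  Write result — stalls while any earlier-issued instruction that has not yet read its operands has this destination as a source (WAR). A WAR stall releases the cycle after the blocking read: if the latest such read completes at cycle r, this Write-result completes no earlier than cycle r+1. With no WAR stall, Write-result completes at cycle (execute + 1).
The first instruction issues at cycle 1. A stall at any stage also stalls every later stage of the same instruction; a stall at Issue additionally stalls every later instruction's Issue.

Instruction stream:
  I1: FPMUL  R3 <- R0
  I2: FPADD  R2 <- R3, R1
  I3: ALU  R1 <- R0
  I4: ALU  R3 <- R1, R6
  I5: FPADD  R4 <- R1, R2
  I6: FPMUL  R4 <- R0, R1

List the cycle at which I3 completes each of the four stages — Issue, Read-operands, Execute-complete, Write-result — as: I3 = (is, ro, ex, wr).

I3 = (3, 4, 5, 10)

[1] I1 issues→FPMUL
[2] I1 reads; I2 issues→FPADD
[3] I3 issues→ALU
[4] I3 reads
[5] I3 exec-done
[7] I1 exec-done
[8] I1 writes R3
[9] I2 reads
[10] I3 writes R1
[11] I4 issues→ALU
[12] I2 exec-done; I4 reads
[13] I2 writes R2; I4 exec-done
[14] I4 writes R3; I5 issues→FPADD
[15] I5 reads
[18] I5 exec-done
[19] I5 writes R4
[20] I6 issues→FPMUL
[21] I6 reads
[26] I6 exec-done
[27] I6 writes R4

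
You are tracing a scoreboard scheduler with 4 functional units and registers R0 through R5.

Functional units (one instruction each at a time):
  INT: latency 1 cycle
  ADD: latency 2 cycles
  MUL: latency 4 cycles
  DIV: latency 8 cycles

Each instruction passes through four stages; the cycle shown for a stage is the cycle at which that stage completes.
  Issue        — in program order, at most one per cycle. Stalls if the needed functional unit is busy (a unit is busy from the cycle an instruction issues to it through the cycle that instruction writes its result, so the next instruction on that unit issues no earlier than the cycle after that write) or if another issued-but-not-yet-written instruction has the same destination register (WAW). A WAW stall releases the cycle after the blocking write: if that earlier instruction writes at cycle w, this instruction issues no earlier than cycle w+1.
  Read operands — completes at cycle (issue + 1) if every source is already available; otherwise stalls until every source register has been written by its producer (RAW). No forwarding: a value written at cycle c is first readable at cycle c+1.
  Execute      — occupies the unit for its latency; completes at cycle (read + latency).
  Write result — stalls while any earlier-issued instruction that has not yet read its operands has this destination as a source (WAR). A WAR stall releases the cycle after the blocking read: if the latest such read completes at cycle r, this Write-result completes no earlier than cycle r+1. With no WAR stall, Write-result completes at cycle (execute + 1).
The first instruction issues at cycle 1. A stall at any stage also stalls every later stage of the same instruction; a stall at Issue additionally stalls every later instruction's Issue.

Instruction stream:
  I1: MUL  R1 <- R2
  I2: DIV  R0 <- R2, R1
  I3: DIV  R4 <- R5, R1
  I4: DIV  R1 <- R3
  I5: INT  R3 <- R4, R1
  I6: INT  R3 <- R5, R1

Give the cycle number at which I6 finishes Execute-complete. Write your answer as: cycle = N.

[1] I1 issues→MUL
[2] I1 reads · I2 issues→DIV
[6] I1 exec-done
[7] I1 writes R1
[8] I2 reads
[16] I2 exec-done
[17] I2 writes R0
[18] I3 issues→DIV
[19] I3 reads
[27] I3 exec-done
[28] I3 writes R4
[29] I4 issues→DIV
[30] I4 reads · I5 issues→INT
[38] I4 exec-done
[39] I4 writes R1
[40] I5 reads
[41] I5 exec-done
[42] I5 writes R3
[43] I6 issues→INT
[44] I6 reads
[45] I6 exec-done
[46] I6 writes R3

cycle = 45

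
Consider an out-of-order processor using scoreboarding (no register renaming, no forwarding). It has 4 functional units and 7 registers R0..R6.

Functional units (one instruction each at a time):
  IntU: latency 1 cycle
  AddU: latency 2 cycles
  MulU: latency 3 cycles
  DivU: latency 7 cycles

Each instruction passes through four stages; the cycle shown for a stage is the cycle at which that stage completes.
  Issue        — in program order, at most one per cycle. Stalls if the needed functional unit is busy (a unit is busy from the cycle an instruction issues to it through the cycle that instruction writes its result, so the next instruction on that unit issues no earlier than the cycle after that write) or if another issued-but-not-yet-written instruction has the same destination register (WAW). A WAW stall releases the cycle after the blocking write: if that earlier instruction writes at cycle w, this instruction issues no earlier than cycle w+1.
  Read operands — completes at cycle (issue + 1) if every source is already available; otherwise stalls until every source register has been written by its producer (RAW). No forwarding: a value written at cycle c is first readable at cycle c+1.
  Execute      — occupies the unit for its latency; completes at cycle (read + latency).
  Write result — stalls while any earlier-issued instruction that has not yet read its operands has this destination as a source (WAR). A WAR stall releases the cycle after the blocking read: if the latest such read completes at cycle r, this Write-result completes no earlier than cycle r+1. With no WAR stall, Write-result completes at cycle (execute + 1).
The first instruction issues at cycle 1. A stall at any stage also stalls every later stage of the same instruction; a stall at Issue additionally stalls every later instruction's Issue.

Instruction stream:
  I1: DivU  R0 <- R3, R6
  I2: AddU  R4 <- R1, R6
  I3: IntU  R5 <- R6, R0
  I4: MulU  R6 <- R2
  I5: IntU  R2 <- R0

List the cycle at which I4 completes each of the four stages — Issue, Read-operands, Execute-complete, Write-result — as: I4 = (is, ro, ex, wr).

I4 = (4, 5, 8, 12)

t=1  I1 issues→DivU
t=2  I1 reads; I2 issues→AddU
t=3  I2 reads; I3 issues→IntU
t=4  I4 issues→MulU
t=5  I2 exec-done; I4 reads
t=6  I2 writes R4
t=8  I4 exec-done
t=9  I1 exec-done
t=10  I1 writes R0
t=11  I3 reads
t=12  I3 exec-done; I4 writes R6
t=13  I3 writes R5
t=14  I5 issues→IntU
t=15  I5 reads
t=16  I5 exec-done
t=17  I5 writes R2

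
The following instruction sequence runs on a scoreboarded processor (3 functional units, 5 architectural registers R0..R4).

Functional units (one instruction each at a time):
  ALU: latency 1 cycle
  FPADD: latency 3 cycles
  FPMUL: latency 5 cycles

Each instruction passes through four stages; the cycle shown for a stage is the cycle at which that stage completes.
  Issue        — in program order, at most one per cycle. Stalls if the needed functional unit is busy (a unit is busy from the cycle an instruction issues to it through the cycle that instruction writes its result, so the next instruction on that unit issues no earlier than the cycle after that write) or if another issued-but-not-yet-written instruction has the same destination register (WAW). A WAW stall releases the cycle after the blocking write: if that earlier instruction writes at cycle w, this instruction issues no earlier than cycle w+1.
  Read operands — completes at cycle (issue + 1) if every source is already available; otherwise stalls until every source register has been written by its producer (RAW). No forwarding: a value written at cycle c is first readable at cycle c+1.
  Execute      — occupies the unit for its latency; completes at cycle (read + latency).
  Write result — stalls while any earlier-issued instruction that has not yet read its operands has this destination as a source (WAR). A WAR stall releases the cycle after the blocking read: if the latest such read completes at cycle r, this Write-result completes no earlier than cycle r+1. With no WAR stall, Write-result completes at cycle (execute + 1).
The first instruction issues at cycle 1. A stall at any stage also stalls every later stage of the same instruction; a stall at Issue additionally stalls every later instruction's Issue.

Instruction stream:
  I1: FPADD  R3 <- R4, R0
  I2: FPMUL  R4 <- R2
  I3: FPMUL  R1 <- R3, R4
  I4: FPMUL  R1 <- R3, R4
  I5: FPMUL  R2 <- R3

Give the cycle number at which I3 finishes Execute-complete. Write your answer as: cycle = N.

1) issue 1, read 2, done 5, write 6
2) issue 2, read 3, done 8, write 9
3) issue 10, read 11, done 16, write 17  <struct: FPMUL busy until I2 writes@9>
4) issue 18, read 19, done 24, write 25  <struct: FPMUL busy until I3 writes@17>
5) issue 26, read 27, done 32, write 33  <struct: FPMUL busy until I4 writes@25>

cycle = 16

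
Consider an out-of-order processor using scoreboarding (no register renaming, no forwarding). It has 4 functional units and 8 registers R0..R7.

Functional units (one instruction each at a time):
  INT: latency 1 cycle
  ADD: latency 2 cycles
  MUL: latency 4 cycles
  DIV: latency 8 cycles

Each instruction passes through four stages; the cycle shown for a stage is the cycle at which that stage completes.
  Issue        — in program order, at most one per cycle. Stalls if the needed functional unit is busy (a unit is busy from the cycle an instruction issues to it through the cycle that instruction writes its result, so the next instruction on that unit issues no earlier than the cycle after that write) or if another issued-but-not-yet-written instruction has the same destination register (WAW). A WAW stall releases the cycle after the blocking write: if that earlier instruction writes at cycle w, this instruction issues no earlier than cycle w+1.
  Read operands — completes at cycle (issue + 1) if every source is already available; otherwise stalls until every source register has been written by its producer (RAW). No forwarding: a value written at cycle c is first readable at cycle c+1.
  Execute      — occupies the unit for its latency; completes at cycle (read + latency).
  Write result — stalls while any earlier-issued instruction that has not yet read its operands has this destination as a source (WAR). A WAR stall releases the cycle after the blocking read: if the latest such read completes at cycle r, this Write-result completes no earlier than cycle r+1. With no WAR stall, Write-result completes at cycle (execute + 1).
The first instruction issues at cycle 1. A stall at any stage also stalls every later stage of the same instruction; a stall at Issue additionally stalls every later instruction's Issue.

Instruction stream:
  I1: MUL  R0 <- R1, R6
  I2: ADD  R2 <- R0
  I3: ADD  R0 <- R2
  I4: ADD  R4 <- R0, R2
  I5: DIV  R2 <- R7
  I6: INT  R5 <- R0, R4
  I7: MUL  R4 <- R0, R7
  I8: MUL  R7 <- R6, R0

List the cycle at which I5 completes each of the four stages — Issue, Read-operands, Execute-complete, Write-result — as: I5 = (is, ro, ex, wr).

t=1  I1 dispatched to MUL
t=2  I1 operands ready | I2 dispatched to ADD
t=6  I1 complete
t=7  R0←I1
t=8  I2 operands ready
t=10  I2 complete
t=11  R2←I2
t=12  I3 dispatched to ADD
t=13  I3 operands ready
t=15  I3 complete
t=16  R0←I3
t=17  I4 dispatched to ADD
t=18  I4 operands ready | I5 dispatched to DIV
t=19  I5 operands ready | I6 dispatched to INT
t=20  I4 complete
t=21  R4←I4
t=22  I6 operands ready | I7 dispatched to MUL
t=23  I6 complete | I7 operands ready
t=24  R5←I6
t=27  I5 complete | I7 complete
t=28  R2←I5 | R4←I7
t=29  I8 dispatched to MUL
t=30  I8 operands ready
t=34  I8 complete
t=35  R7←I8

I5 = (18, 19, 27, 28)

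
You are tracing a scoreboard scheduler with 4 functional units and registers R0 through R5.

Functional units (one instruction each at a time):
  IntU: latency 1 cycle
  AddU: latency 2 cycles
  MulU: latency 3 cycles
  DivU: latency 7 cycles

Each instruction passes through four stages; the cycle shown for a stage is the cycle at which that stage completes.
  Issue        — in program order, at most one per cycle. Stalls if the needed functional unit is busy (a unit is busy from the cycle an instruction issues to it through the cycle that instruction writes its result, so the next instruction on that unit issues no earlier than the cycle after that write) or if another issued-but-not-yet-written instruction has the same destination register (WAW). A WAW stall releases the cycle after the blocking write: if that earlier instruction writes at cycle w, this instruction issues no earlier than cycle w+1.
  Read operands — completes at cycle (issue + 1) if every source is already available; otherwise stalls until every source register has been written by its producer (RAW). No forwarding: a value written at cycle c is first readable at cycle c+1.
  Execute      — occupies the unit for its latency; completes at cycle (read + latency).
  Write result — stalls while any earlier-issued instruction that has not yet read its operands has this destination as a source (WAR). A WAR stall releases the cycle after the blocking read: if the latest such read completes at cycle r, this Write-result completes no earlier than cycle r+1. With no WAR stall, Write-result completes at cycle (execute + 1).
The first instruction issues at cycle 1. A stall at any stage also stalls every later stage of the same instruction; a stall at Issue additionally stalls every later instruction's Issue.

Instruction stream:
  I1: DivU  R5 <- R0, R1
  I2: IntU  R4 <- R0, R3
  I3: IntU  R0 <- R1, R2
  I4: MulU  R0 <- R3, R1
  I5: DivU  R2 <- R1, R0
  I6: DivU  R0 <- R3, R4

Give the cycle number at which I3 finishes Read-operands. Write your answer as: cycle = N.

t=1  I1→DivU
t=2  I1 RO, I2→IntU
t=3  I2 RO
t=4  I2 EX
t=5  I2 WR R4
t=6  I3→IntU
t=7  I3 RO
t=8  I3 EX
t=9  I1 EX, I3 WR R0
t=10  I1 WR R5, I4→MulU
t=11  I4 RO, I5→DivU
t=14  I4 EX
t=15  I4 WR R0
t=16  I5 RO
t=23  I5 EX
t=24  I5 WR R2
t=25  I6→DivU
t=26  I6 RO
t=33  I6 EX
t=34  I6 WR R0

cycle = 7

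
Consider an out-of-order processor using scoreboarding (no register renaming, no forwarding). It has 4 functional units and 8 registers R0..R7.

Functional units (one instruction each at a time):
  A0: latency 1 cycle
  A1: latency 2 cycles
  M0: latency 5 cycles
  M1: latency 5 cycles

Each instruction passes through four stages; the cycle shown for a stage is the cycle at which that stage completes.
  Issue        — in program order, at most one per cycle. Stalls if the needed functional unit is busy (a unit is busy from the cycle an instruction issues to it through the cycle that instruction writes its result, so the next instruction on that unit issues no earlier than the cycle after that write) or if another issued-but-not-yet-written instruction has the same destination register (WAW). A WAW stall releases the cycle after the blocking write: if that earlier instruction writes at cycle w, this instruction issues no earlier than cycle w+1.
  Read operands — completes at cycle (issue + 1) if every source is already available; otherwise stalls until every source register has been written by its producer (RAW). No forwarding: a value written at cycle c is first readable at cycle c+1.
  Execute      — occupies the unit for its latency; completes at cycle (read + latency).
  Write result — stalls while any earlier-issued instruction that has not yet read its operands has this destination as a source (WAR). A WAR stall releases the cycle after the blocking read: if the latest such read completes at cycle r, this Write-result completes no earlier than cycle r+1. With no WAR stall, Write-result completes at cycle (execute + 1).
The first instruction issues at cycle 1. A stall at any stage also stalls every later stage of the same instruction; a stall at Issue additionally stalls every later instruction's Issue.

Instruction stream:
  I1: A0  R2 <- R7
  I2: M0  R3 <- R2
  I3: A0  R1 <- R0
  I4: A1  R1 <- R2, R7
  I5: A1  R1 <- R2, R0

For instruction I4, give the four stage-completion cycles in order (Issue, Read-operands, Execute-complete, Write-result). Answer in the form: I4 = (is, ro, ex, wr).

t=1  I1 dispatched to A0
t=2  I1 operands ready | I2 dispatched to M0
t=3  I1 complete
t=4  R2←I1
t=5  I2 operands ready | I3 dispatched to A0
t=6  I3 operands ready
t=7  I3 complete
t=8  R1←I3
t=9  I4 dispatched to A1
t=10  I2 complete | I4 operands ready
t=11  R3←I2
t=12  I4 complete
t=13  R1←I4
t=14  I5 dispatched to A1
t=15  I5 operands ready
t=17  I5 complete
t=18  R1←I5

I4 = (9, 10, 12, 13)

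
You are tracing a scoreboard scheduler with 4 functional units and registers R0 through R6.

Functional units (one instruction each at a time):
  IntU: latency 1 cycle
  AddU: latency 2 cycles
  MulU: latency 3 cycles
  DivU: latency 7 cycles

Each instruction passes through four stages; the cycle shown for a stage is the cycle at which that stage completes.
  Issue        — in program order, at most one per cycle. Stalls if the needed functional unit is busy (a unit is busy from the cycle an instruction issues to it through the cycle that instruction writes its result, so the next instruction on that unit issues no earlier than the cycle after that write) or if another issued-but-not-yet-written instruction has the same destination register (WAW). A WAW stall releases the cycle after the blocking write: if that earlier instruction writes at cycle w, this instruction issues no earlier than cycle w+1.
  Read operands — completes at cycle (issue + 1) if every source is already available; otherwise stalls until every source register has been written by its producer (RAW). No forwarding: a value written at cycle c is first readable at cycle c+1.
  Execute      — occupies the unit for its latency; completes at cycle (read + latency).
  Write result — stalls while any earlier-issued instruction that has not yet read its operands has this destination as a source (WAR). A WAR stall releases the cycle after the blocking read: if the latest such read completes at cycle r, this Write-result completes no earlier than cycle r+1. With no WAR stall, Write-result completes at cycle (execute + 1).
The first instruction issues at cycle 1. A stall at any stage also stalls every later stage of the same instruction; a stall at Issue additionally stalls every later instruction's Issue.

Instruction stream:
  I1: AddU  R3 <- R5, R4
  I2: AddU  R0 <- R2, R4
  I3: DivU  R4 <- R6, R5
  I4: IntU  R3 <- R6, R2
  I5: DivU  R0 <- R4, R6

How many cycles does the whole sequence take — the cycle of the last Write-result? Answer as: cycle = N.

cycle = 26

t=1  I1 issues→AddU
t=2  I1 reads
t=4  I1 exec-done
t=5  I1 writes R3
t=6  I2 issues→AddU
t=7  I2 reads, I3 issues→DivU
t=8  I3 reads, I4 issues→IntU
t=9  I2 exec-done, I4 reads
t=10  I2 writes R0, I4 exec-done
t=11  I4 writes R3
t=15  I3 exec-done
t=16  I3 writes R4
t=17  I5 issues→DivU
t=18  I5 reads
t=25  I5 exec-done
t=26  I5 writes R0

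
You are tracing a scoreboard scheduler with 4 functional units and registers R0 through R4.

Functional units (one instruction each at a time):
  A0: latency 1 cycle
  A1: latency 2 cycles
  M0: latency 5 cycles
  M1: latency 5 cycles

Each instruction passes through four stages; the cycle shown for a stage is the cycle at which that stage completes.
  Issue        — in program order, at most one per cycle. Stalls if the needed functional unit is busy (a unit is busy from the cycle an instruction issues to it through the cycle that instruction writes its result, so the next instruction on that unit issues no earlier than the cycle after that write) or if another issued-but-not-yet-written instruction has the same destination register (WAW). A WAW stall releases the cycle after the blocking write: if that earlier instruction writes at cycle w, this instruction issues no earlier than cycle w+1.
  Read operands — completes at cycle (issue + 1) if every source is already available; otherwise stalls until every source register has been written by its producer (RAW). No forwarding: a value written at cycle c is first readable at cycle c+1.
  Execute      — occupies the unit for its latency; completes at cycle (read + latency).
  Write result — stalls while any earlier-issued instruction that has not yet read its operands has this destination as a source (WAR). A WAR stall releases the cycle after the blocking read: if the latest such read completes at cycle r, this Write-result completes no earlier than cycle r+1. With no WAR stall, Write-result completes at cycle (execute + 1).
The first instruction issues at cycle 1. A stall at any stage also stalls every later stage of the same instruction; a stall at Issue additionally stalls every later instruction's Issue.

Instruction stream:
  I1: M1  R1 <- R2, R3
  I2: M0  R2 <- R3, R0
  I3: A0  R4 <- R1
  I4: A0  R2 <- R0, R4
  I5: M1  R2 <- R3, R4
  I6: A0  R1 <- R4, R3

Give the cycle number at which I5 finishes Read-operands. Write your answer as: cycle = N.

cycle = 17

t=1  issue I1 (M1)
t=2  I1 read-ops, issue I2 (M0)
t=3  I2 read-ops, issue I3 (A0)
t=7  I1 finished on M1
t=8  I1→R1, I2 finished on M0
t=9  I2→R2, I3 read-ops
t=10  I3 finished on A0
t=11  I3→R4
t=12  issue I4 (A0)
t=13  I4 read-ops
t=14  I4 finished on A0
t=15  I4→R2
t=16  issue I5 (M1)
t=17  I5 read-ops, issue I6 (A0)
t=18  I6 read-ops
t=19  I6 finished on A0
t=20  I6→R1
t=22  I5 finished on M1
t=23  I5→R2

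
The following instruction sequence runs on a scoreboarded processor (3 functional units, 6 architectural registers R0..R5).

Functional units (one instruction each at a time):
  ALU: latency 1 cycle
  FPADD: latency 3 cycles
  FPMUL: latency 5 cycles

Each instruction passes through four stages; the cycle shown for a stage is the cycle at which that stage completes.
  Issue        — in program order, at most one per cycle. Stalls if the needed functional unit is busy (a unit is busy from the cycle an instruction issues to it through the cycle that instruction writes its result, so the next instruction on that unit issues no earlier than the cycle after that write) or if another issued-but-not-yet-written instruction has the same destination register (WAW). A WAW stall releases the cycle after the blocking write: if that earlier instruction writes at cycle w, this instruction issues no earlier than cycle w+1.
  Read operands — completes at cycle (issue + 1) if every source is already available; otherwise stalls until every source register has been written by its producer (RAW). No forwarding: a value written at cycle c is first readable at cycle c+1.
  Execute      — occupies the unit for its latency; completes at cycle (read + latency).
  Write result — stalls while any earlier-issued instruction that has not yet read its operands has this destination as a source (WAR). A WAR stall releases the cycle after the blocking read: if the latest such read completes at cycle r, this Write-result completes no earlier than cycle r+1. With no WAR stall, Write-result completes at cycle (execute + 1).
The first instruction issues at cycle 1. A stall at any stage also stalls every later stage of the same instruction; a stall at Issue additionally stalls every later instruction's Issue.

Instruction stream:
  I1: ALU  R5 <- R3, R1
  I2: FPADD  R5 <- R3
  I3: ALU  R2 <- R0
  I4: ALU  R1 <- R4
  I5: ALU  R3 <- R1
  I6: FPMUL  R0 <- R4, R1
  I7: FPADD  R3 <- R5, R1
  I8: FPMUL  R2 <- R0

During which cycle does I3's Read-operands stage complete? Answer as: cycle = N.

cycle = 7

t=1  I1 dispatched to ALU
t=2  I1 operands ready
t=3  I1 complete
t=4  R5←I1
t=5  I2 dispatched to FPADD
t=6  I2 operands ready; I3 dispatched to ALU
t=7  I3 operands ready
t=8  I3 complete
t=9  I2 complete; R2←I3
t=10  R5←I2; I4 dispatched to ALU
t=11  I4 operands ready
t=12  I4 complete
t=13  R1←I4
t=14  I5 dispatched to ALU
t=15  I5 operands ready; I6 dispatched to FPMUL
t=16  I5 complete; I6 operands ready
t=17  R3←I5
t=18  I7 dispatched to FPADD
t=19  I7 operands ready
t=21  I6 complete
t=22  R0←I6; I7 complete
t=23  R3←I7; I8 dispatched to FPMUL
t=24  I8 operands ready
t=29  I8 complete
t=30  R2←I8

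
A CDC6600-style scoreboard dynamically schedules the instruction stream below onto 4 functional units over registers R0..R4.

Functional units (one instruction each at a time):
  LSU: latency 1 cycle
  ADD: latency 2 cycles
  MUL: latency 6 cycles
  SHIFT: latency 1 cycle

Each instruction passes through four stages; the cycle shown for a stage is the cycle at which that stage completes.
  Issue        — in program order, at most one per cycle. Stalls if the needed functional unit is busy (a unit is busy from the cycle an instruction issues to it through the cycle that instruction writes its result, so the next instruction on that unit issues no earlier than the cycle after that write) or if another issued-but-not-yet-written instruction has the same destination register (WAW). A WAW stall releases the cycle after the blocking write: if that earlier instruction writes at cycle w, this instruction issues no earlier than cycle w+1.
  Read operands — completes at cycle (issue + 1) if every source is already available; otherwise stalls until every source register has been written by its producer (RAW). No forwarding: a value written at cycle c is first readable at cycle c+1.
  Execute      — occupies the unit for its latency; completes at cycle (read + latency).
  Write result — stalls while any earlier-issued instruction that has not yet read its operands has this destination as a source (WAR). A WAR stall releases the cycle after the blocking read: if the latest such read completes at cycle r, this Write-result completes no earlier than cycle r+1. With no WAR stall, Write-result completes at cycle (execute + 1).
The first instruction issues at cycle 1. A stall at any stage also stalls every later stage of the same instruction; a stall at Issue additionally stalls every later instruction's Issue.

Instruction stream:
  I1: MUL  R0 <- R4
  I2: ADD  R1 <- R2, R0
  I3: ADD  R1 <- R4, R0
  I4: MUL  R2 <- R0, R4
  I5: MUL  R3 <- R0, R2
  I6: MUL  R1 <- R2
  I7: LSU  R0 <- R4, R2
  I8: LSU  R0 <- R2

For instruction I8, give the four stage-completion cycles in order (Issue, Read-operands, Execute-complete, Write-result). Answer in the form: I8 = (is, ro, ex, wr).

I8 = (38, 39, 40, 41)

1) issue 1, read 2, done 8, write 9
2) issue 2, read 10, done 12, write 13  <RAW R0: wait I1 write@9>
3) issue 14, read 15, done 17, write 18  <struct: ADD busy until I2 writes@13>
4) issue 15, read 16, done 22, write 23
5) issue 24, read 25, done 31, write 32  <struct: MUL busy until I4 writes@23>
6) issue 33, read 34, done 40, write 41  <struct: MUL busy until I5 writes@32>
7) issue 34, read 35, done 36, write 37
8) issue 38, read 39, done 40, write 41  <struct: LSU busy until I7 writes@37>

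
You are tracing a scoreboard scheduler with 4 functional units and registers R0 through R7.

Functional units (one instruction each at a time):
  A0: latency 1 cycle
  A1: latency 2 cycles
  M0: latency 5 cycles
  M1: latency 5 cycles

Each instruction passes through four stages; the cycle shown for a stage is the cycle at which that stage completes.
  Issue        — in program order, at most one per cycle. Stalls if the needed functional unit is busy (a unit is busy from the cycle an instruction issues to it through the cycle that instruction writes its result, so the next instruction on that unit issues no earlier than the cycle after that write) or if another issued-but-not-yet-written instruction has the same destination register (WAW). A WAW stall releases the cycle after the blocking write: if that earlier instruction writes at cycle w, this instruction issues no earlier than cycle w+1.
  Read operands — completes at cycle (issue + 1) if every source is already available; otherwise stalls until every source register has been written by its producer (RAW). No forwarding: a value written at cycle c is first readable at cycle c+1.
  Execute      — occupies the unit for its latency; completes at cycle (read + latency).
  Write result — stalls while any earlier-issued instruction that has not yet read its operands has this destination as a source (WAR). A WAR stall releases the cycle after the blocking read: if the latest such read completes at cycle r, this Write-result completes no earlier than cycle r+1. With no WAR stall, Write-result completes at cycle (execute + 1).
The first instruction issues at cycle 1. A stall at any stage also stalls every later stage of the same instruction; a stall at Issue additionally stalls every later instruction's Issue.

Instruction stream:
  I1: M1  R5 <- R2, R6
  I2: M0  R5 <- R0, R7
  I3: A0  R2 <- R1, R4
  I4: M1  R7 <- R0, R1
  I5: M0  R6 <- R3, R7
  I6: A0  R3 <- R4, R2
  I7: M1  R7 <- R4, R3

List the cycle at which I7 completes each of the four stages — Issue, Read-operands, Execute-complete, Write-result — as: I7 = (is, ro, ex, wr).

c1: issue I1 (M1)
c2: I1 read-ops
c7: I1 finished on M1
c8: I1→R5
c9: issue I2 (M0)
c10: I2 read-ops, issue I3 (A0)
c11: I3 read-ops, issue I4 (M1)
c12: I3 finished on A0, I4 read-ops
c13: I3→R2
c15: I2 finished on M0
c16: I2→R5
c17: I4 finished on M1, issue I5 (M0)
c18: I4→R7, issue I6 (A0)
c19: I5 read-ops, I6 read-ops, issue I7 (M1)
c20: I6 finished on A0
c21: I6→R3
c22: I7 read-ops
c24: I5 finished on M0
c25: I5→R6
c27: I7 finished on M1
c28: I7→R7

I7 = (19, 22, 27, 28)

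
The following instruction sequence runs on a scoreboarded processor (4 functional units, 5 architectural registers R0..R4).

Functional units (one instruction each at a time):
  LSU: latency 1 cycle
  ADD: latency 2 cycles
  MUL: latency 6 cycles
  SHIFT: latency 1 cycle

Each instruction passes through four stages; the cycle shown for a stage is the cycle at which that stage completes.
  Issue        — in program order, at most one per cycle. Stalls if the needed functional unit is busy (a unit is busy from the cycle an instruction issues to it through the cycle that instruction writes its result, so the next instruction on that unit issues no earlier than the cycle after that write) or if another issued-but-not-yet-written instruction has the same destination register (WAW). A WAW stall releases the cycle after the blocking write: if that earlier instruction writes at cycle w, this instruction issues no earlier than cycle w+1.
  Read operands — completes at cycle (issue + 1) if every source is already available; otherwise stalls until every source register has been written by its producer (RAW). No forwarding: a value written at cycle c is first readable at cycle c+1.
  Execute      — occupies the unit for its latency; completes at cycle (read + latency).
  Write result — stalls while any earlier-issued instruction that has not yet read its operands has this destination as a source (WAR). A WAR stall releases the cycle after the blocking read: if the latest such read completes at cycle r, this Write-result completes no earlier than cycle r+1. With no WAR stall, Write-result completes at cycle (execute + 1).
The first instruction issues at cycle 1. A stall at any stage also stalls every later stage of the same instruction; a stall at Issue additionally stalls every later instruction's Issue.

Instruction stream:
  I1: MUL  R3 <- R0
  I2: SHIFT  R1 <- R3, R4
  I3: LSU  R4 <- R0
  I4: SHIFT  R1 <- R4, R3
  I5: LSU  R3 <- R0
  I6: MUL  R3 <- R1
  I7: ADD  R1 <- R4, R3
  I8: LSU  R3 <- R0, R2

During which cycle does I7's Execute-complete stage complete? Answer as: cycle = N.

I1  is:1  ro:2  ex:8  wr:9
I2  is:2  ro:10  ex:11  wr:12  — RAW R3: wait I1 write@9
I3  is:3  ro:4  ex:5  wr:11  — WAR R4: wait I2 read@10
I4  is:13  ro:14  ex:15  wr:16  — struct: SHIFT busy until I2 writes@12
I5  is:14  ro:15  ex:16  wr:17
I6  is:18  ro:19  ex:25  wr:26  — WAW R3: wait I5 write@17
I7  is:19  ro:27  ex:29  wr:30  — RAW R3: wait I6 write@26
I8  is:27  ro:28  ex:29  wr:30  — WAW R3: wait I6 write@26

cycle = 29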